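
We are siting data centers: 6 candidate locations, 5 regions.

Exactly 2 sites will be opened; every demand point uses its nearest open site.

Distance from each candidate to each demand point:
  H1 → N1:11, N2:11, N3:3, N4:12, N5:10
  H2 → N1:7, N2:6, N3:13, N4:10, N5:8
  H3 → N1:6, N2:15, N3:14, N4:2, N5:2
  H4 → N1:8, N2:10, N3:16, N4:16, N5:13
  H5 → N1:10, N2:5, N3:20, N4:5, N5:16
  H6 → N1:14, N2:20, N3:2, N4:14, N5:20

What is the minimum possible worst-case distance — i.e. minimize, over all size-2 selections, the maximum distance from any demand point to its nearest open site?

10

Open {H1, H2}.
  Farthest demand point is N4 at distance 10 (to H2); all others are ≤ 10.
With {H1, H5} the worst case is 10.
With {H2, H6} the worst case is 10.
No size-2 selection achieves below 10.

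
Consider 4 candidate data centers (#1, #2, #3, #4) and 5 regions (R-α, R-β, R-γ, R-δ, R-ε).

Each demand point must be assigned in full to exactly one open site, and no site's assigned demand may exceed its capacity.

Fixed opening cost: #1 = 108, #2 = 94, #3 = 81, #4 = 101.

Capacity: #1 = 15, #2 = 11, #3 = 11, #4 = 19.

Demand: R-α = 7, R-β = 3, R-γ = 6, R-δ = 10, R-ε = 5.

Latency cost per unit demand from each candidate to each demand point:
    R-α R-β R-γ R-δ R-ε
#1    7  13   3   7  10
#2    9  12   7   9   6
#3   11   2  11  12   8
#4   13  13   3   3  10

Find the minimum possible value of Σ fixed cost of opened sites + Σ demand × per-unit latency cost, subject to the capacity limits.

Open {#1, #4}; cheapest assignment that respects the capacities:
  #1 (cap 15, load 13): R-α, R-γ — cost 7×7 + 6×3 = 67
  #4 (cap 19, load 18): R-β, R-δ, R-ε — cost 3×13 + 10×3 + 5×10 = 119
  Shipping 186, fixed 209 → total 395.
  Any other capacity-feasible assignment to {#1, #4} ships for at least 186.
Compare {#1, #3, #4}: its best feasible assignment gives total 433.
Compare {#2, #3, #4}: its best feasible assignment gives total 433.
Every other set of open sites that can feasibly serve all demand totals ≥ 433 even under its best assignment. Minimum: 395.

395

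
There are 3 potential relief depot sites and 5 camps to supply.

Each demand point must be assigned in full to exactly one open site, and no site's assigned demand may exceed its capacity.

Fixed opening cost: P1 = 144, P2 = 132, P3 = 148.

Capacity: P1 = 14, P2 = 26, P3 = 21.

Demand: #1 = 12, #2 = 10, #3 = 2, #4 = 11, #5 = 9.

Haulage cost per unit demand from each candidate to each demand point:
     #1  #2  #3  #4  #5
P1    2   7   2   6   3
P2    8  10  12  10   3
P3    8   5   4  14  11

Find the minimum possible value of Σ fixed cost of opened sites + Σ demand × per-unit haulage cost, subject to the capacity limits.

Open {P2, P3}; cheapest assignment that respects the capacities:
  P2 (cap 26, load 23): #1, #3, #5 — cost 12×8 + 2×12 + 9×3 = 147
  P3 (cap 21, load 21): #2, #4 — cost 10×5 + 11×14 = 204
  Shipping 351, fixed 280 → total 631.
  Any other capacity-feasible assignment to {P2, P3} ships for at least 351.
Compare {P1, P2, P3}: its best feasible assignment gives total 639.
Every other set of open sites that can feasibly serve all demand totals ≥ 639 even under its best assignment. Minimum: 631.

631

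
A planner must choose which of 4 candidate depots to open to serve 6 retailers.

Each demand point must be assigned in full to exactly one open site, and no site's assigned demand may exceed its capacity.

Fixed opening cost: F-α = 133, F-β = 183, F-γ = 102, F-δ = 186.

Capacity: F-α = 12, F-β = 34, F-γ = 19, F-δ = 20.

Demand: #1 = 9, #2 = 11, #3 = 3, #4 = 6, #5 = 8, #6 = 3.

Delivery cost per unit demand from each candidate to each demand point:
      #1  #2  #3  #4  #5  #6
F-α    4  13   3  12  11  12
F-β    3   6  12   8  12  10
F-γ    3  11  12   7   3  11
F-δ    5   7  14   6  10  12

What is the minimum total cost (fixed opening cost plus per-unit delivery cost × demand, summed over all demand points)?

Open {F-β, F-γ}; cheapest assignment that respects the capacities:
  F-β (cap 34, load 26): #1, #2, #3, #6 — cost 9×3 + 11×6 + 3×12 + 3×10 = 159
  F-γ (cap 19, load 14): #4, #5 — cost 6×7 + 8×3 = 66
  Shipping 225, fixed 285 → total 510.
  Any other capacity-feasible assignment to {F-β, F-γ} ships for at least 225.
Compare {F-α, F-β}: its best feasible assignment gives total 584.
Compare {F-α, F-β, F-γ}: its best feasible assignment gives total 616.
Every other set of open sites that can feasibly serve all demand totals ≥ 584 even under its best assignment. Minimum: 510.

510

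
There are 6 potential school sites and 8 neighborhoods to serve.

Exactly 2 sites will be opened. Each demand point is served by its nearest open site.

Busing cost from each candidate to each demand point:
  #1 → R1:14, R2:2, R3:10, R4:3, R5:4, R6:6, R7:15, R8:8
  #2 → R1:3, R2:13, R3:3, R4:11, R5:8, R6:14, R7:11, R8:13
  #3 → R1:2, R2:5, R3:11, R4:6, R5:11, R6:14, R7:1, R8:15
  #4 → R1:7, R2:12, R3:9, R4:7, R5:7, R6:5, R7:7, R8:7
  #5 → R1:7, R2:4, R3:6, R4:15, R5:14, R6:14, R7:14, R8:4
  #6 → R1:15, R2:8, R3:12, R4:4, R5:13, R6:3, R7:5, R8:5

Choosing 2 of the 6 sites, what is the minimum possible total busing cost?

Open {#1, #3}.
  R1→#3 2, R2→#1 2, R3→#1 10, R4→#1 3, R5→#1 4, R6→#1 6, R7→#3 1, R8→#1 8  ⇒ total 36.
Compare {#2, #6}: total 39.
Compare {#1, #2}: total 40.
No size-2 selection does better; minimum is 36.

36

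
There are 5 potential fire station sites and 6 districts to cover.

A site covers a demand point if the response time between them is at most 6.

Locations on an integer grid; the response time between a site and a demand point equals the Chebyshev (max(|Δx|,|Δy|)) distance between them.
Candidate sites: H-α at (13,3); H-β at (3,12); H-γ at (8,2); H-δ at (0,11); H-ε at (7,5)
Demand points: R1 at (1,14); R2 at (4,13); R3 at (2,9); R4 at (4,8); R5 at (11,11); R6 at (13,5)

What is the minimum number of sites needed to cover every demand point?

2

Coverage sets (demand points within 6 of each site):
  H-α: {R6}
  H-β: {R1, R2, R3, R4}
  H-γ: {R4, R6}
  H-δ: {R1, R2, R3, R4}
  H-ε: {R3, R4, R5, R6}
No single site covers all 6 demand points.
But {H-β, H-ε} covers everything, so the minimum is 2.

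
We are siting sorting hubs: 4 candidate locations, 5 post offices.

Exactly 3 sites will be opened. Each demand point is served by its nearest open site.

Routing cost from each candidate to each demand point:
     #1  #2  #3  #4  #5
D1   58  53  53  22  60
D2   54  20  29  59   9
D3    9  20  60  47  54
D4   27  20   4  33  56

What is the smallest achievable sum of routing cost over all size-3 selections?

Open {D2, D3, D4}.
  #1→D3 9, #2→D2 20, #3→D4 4, #4→D4 33, #5→D2 9  ⇒ total 75.
Compare {D1, D2, D4}: total 82.
Compare {D1, D2, D3}: total 89.
No size-3 selection does better; minimum is 75.

75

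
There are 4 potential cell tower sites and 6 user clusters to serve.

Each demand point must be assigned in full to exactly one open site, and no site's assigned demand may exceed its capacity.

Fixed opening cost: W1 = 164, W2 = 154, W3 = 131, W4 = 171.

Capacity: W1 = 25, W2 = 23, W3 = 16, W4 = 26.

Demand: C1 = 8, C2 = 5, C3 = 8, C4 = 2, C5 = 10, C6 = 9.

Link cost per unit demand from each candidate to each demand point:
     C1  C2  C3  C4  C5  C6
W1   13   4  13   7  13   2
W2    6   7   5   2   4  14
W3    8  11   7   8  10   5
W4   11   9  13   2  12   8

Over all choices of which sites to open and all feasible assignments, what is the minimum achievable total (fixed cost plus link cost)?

544

Open {W1, W2}; cheapest assignment that respects the capacities:
  W1 (cap 25, load 22): C1, C2, C6 — cost 8×13 + 5×4 + 9×2 = 142
  W2 (cap 23, load 20): C3, C4, C5 — cost 8×5 + 2×2 + 10×4 = 84
  Shipping 226, fixed 318 → total 544.
  Any other capacity-feasible assignment to {W1, W2} ships for at least 226.
Compare {W2, W4}: its best feasible assignment gives total 604.
Compare {W1, W2, W3}: its best feasible assignment gives total 635.
Every other set of open sites that can feasibly serve all demand totals ≥ 604 even under its best assignment. Minimum: 544.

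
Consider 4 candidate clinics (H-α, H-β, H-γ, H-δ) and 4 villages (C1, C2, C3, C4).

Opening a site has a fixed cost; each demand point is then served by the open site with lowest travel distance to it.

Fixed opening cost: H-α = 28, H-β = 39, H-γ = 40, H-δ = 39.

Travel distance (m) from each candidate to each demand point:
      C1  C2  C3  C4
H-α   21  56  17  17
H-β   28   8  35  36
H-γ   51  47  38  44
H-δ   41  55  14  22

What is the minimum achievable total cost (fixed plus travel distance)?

130

Open {H-α, H-β}: assign each demand point to its cheapest open site.
  C1→H-α 21, C2→H-β 8, C3→H-α 17, C4→H-α 17
  travel distance 63, fixed 67 → total 130.
Compare {H-α}: travel distance 111 + fixed 28 = 139.
Compare {H-β}: travel distance 107 + fixed 39 = 146.
Compare {H-β, H-δ}: travel distance 72 + fixed 78 = 150.
All other subsets cost ≥ 139. Minimum total cost: 130.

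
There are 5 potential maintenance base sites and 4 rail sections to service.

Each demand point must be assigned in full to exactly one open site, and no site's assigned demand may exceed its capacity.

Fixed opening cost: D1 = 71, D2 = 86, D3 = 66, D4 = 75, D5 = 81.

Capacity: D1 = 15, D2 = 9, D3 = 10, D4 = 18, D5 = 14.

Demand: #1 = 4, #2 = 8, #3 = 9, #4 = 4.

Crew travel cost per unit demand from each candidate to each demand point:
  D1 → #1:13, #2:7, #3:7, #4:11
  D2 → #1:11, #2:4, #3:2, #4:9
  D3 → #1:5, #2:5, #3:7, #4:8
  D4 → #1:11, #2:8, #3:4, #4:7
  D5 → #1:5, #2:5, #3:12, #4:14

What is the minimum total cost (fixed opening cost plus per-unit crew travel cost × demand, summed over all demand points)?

280

Open {D4, D5}; cheapest assignment that respects the capacities:
  D4 (cap 18, load 13): #3, #4 — cost 9×4 + 4×7 = 64
  D5 (cap 14, load 12): #1, #2 — cost 4×5 + 8×5 = 60
  Shipping 124, fixed 156 → total 280.
  Any other capacity-feasible assignment to {D4, D5} ships for at least 124.
Compare {D3, D4}: its best feasible assignment gives total 289.
Compare {D2, D4}: its best feasible assignment gives total 301.
Every other set of open sites that can feasibly serve all demand totals ≥ 289 even under its best assignment. Minimum: 280.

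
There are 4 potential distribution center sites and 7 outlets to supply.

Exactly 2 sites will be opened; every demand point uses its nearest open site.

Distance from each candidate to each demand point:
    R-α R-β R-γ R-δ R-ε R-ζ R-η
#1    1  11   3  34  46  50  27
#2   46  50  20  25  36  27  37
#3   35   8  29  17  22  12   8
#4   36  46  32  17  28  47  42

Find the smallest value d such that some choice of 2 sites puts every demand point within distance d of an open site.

Open {#1, #3}.
  Farthest demand point is R-ε at distance 22 (to #3); all others are ≤ 22.
With {#2, #3} the worst case is 35.
With {#3, #4} the worst case is 35.
No size-2 selection achieves below 22.

22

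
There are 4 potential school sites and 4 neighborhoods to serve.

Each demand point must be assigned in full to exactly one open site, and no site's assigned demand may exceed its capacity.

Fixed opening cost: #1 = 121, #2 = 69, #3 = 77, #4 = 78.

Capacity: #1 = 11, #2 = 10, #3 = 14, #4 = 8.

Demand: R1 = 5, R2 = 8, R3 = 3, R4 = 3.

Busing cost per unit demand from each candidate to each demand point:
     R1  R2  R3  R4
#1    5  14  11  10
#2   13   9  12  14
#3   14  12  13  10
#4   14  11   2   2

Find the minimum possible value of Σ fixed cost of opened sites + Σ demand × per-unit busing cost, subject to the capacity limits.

Open {#3, #4}; cheapest assignment that respects the capacities:
  #3 (cap 14, load 13): R1, R2 — cost 5×14 + 8×12 = 166
  #4 (cap 8, load 6): R3, R4 — cost 3×2 + 3×2 = 12
  Shipping 178, fixed 155 → total 333.
  Any other capacity-feasible assignment to {#3, #4} ships for at least 178.
Compare {#1, #2}: its best feasible assignment gives total 350.
Compare {#2, #3}: its best feasible assignment gives total 357.
Every other set of open sites that can feasibly serve all demand totals ≥ 350 even under its best assignment. Minimum: 333.

333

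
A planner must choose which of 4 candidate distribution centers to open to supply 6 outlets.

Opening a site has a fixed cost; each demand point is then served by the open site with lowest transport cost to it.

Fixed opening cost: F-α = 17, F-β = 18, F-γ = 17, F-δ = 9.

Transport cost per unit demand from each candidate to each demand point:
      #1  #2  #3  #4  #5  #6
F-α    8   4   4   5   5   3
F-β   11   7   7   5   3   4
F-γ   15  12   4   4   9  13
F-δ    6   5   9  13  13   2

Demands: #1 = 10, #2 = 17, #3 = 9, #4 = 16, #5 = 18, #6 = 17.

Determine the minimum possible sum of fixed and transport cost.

376

Open {F-α, F-β, F-δ}: assign each demand point to its cheapest open site.
  #1→F-δ 10×6=60, #2→F-α 17×4=68, #3→F-α 9×4=36, #4→F-α 16×5=80, #5→F-β 18×3=54, #6→F-δ 17×2=34
  transport cost 332, fixed 44 → total 376.
Compare {F-β, F-γ, F-δ}: transport cost 333 + fixed 44 = 377.
Compare {F-α, F-β, F-γ, F-δ}: transport cost 316 + fixed 61 = 377.
Compare {F-α, F-δ}: transport cost 368 + fixed 26 = 394.
All other subsets cost ≥ 377. Minimum total cost: 376.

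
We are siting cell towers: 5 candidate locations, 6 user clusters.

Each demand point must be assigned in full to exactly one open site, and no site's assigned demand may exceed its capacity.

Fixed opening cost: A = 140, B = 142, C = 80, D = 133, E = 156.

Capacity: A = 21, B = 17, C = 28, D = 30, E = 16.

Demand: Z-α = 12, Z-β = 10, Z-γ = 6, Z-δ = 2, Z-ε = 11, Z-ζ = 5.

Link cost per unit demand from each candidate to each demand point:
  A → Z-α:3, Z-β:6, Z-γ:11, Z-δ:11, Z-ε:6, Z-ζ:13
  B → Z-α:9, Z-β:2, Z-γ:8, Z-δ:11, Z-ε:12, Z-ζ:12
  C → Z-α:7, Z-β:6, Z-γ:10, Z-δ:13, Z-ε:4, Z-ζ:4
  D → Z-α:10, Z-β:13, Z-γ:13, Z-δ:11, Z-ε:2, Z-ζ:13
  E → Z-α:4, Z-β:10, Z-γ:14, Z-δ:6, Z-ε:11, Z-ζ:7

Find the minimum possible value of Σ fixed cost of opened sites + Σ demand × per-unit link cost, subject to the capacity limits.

468

Open {A, C}; cheapest assignment that respects the capacities:
  A (cap 21, load 20): Z-α, Z-γ, Z-δ — cost 12×3 + 6×11 + 2×11 = 124
  C (cap 28, load 26): Z-β, Z-ε, Z-ζ — cost 10×6 + 11×4 + 5×4 = 124
  Shipping 248, fixed 220 → total 468.
  Any other capacity-feasible assignment to {A, C} ships for at least 248.
Compare {C, D}: its best feasible assignment gives total 499.
Compare {A, B, C}: its best feasible assignment gives total 552.
Every other set of open sites that can feasibly serve all demand totals ≥ 499 even under its best assignment. Minimum: 468.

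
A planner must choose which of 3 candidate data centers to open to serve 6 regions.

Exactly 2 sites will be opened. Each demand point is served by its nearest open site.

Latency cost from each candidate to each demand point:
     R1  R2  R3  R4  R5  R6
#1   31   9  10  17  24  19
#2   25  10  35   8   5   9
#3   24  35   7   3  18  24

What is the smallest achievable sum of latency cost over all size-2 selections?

58

Open {#2, #3}.
  R1→#3 24, R2→#2 10, R3→#3 7, R4→#3 3, R5→#2 5, R6→#2 9  ⇒ total 58.
Compare {#1, #2}: total 66.
Compare {#1, #3}: total 80.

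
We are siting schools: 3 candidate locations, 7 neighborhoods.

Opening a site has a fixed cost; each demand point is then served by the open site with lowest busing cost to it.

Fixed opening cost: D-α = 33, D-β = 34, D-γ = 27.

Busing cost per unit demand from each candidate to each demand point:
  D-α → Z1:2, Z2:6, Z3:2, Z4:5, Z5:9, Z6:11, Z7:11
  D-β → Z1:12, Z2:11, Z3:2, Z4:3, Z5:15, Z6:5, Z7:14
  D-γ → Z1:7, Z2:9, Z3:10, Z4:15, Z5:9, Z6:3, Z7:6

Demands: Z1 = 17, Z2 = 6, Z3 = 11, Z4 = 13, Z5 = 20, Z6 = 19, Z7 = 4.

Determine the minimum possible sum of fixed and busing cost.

478

Open {D-α, D-γ}: assign each demand point to its cheapest open site.
  Z1→D-α 17×2=34, Z2→D-α 6×6=36, Z3→D-α 11×2=22, Z4→D-α 13×5=65, Z5→D-α 20×9=180, Z6→D-γ 19×3=57, Z7→D-γ 4×6=24
  busing cost 418, fixed 60 → total 478.
Compare {D-α, D-β, D-γ}: busing cost 392 + fixed 94 = 486.
Compare {D-α, D-β}: busing cost 450 + fixed 67 = 517.
Compare {D-β, D-γ}: busing cost 495 + fixed 61 = 556.
All other subsets cost ≥ 486. Minimum total cost: 478.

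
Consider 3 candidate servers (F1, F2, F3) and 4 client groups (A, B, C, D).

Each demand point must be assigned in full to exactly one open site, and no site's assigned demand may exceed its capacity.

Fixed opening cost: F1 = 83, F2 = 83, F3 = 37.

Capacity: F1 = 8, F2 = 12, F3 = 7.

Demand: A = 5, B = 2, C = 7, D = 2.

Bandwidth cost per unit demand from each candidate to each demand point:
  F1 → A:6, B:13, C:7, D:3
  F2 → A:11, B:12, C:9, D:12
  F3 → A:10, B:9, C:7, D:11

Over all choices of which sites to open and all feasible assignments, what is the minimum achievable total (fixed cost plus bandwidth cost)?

272

Open {F2, F3}; cheapest assignment that respects the capacities:
  F2 (cap 12, load 9): A, B, D — cost 5×11 + 2×12 + 2×12 = 103
  F3 (cap 7, load 7): C — cost 7×7 = 49
  Shipping 152, fixed 120 → total 272.
  Any other capacity-feasible assignment to {F2, F3} ships for at least 152.
Compare {F1, F2}: its best feasible assignment gives total 289.
Compare {F1, F2, F3}: its best feasible assignment gives total 312.
Every other set of open sites that can feasibly serve all demand totals ≥ 289 even under its best assignment. Minimum: 272.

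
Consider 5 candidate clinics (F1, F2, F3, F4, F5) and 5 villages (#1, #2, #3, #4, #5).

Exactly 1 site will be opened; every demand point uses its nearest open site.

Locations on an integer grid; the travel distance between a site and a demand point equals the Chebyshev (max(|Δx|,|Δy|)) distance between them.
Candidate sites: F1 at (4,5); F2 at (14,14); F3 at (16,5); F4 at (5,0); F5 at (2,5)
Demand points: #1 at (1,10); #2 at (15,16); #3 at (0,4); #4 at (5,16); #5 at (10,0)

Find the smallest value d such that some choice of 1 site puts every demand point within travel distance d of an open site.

11

Open {F1}.
  Farthest demand point is #2 at travel distance 11 (to F1); all others are ≤ 11.
With {F5} the worst case is 13.
With {F2} the worst case is 14.
No size-1 selection achieves below 11.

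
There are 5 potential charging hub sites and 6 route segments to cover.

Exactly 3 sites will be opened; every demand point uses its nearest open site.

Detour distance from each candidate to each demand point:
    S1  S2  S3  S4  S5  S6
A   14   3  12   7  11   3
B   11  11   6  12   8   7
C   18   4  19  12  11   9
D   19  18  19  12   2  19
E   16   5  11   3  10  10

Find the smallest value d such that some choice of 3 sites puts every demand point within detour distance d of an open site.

11

Open {A, B, C}.
  Farthest demand point is S1 at detour distance 11 (to B); all others are ≤ 11.
With {A, B, D} the worst case is 11.
With {A, B, E} the worst case is 11.
No size-3 selection achieves below 11.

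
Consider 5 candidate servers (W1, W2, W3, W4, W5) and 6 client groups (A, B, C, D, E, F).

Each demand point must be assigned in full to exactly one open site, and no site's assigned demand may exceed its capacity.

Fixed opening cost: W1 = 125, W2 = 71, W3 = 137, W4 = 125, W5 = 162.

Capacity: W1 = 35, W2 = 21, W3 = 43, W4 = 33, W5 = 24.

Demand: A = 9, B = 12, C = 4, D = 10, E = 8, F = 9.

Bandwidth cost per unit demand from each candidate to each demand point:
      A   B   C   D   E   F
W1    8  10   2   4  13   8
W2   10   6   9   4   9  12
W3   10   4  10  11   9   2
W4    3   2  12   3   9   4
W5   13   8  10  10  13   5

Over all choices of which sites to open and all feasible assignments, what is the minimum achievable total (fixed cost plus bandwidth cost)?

473

Open {W3, W4}; cheapest assignment that respects the capacities:
  W3 (cap 43, load 21): C, E, F — cost 4×10 + 8×9 + 9×2 = 130
  W4 (cap 33, load 31): A, B, D — cost 9×3 + 12×2 + 10×3 = 81
  Shipping 211, fixed 262 → total 473.
  Any other capacity-feasible assignment to {W3, W4} ships for at least 211.
Compare {W2, W4}: its best feasible assignment gives total 481.
Compare {W1, W4}: its best feasible assignment gives total 489.
Every other set of open sites that can feasibly serve all demand totals ≥ 481 even under its best assignment. Minimum: 473.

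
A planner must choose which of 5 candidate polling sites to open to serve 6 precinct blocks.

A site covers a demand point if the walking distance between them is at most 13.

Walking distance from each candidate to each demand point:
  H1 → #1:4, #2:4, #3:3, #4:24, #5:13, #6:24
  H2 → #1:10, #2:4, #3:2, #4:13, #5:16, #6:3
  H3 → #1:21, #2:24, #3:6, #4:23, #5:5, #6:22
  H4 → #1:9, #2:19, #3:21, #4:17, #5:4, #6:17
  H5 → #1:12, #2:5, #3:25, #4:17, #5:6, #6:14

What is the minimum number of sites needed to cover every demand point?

2

Coverage sets (demand points within 13 of each site):
  H1: {#1, #2, #3, #5}
  H2: {#1, #2, #3, #4, #6}
  H3: {#3, #5}
  H4: {#1, #5}
  H5: {#1, #2, #5}
No single site covers all 6 demand points.
But {H1, H2} covers everything, so the minimum is 2.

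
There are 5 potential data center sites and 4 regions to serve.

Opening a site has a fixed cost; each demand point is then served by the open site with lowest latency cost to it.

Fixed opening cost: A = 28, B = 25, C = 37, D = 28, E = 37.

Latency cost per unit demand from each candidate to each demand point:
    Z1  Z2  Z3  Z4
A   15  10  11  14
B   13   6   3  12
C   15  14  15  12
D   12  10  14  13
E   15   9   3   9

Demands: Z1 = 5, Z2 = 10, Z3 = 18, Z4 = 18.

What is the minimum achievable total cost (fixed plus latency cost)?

403

Open {B, E}: assign each demand point to its cheapest open site.
  Z1→B 5×13=65, Z2→B 10×6=60, Z3→B 18×3=54, Z4→E 18×9=162
  latency cost 341, fixed 62 → total 403.
Compare {E}: latency cost 381 + fixed 37 = 418.
Compare {B}: latency cost 395 + fixed 25 = 420.
Compare {B, D, E}: latency cost 336 + fixed 90 = 426.
All other subsets cost ≥ 418. Minimum total cost: 403.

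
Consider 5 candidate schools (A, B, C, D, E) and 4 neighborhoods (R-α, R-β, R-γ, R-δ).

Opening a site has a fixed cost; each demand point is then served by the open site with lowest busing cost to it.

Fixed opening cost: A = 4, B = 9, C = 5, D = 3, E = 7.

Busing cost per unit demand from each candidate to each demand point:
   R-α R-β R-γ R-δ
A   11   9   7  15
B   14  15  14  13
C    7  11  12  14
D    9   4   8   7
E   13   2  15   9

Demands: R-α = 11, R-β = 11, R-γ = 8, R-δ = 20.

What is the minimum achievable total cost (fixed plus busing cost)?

Open {A, C, D, E}: assign each demand point to its cheapest open site.
  R-α→C 11×7=77, R-β→E 11×2=22, R-γ→A 8×7=56, R-δ→D 20×7=140
  busing cost 295, fixed 19 → total 314.
Compare {C, D, E}: busing cost 303 + fixed 15 = 318.
Compare {A, B, C, D, E}: busing cost 295 + fixed 28 = 323.
Compare {B, C, D, E}: busing cost 303 + fixed 24 = 327.
All other subsets cost ≥ 318. Minimum total cost: 314.

314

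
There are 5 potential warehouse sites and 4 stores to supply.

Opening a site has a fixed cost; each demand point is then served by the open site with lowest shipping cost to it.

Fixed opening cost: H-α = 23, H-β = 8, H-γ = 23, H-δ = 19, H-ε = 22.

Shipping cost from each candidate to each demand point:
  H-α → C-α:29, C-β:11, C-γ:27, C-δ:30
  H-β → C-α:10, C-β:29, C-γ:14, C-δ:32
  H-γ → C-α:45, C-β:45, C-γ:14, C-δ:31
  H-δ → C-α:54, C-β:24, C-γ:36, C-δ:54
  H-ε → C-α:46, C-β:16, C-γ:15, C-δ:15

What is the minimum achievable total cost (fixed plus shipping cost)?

85

Open {H-β, H-ε}: assign each demand point to its cheapest open site.
  C-α→H-β 10, C-β→H-ε 16, C-γ→H-β 14, C-δ→H-ε 15
  shipping cost 55, fixed 30 → total 85.
Compare {H-β}: shipping cost 85 + fixed 8 = 93.
Compare {H-α, H-β}: shipping cost 65 + fixed 31 = 96.
Compare {H-α, H-β, H-ε}: shipping cost 50 + fixed 53 = 103.
All other subsets cost ≥ 93. Minimum total cost: 85.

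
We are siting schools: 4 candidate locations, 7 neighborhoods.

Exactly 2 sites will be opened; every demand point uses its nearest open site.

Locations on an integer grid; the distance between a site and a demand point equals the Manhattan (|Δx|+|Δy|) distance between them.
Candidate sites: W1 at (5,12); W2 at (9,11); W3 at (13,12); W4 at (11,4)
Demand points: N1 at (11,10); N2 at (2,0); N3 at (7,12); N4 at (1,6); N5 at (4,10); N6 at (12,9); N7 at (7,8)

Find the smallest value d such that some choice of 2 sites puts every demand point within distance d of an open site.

13

Open {W1, W4}.
  Farthest demand point is N2 at distance 13 (to W4); all others are ≤ 13.
With {W2, W4} the worst case is 13.
With {W3, W4} the worst case is 13.
No size-2 selection achieves below 13.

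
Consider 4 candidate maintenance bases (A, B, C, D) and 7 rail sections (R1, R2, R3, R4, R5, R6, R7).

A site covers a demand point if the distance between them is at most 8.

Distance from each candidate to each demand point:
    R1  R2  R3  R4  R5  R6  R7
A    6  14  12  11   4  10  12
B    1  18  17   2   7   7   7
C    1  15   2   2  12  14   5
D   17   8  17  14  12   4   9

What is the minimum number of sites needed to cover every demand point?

Coverage sets (demand points within 8 of each site):
  A: {R1, R5}
  B: {R1, R4, R5, R6, R7}
  C: {R1, R3, R4, R7}
  D: {R2, R6}
No 2 sites suffice: every size-2 union leaves at least one demand point uncovered.
But {A, C, D} covers everything, so the minimum is 3.

3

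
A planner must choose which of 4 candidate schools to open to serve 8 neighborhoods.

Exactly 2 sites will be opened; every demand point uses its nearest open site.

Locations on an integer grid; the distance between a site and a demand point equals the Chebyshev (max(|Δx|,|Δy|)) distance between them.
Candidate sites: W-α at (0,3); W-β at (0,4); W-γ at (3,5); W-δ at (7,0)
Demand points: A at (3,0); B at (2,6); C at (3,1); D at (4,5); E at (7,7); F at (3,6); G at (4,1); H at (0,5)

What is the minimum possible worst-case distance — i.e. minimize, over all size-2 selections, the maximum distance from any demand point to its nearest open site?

4

Open {W-α, W-γ}.
  Farthest demand point is E at distance 4 (to W-γ); all others are ≤ 4.
With {W-β, W-γ} the worst case is 4.
With {W-γ, W-δ} the worst case is 4.
No size-2 selection achieves below 4.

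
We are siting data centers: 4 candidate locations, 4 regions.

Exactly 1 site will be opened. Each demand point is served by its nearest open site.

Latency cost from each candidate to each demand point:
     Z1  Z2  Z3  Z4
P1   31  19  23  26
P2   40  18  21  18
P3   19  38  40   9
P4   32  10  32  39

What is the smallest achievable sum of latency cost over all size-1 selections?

97

Open {P2}.
  Z1→P2 40, Z2→P2 18, Z3→P2 21, Z4→P2 18  ⇒ total 97.
Compare {P1}: total 99.
Compare {P3}: total 106.
No size-1 selection does better; minimum is 97.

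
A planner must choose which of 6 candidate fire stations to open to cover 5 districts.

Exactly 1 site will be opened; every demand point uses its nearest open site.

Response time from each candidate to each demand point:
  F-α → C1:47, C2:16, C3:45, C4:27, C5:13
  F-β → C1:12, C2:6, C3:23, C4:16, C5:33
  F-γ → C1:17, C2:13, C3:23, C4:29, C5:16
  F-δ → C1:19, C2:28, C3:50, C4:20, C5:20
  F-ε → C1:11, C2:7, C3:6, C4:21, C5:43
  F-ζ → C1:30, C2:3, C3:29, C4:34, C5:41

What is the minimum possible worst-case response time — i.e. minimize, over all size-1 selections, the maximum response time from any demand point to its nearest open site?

Open {F-γ}.
  Farthest demand point is C4 at response time 29 (to F-γ); all others are ≤ 29.
With {F-β} the worst case is 33.
With {F-ζ} the worst case is 41.
No size-1 selection achieves below 29.

29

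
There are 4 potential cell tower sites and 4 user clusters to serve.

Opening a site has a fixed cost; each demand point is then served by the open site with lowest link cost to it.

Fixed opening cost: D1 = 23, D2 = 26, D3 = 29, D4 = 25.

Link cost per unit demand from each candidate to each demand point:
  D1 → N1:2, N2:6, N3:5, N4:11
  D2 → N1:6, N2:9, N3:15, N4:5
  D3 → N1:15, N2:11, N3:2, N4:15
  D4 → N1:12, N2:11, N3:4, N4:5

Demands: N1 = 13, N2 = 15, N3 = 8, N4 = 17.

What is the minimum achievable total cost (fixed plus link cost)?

281

Open {D1, D4}: assign each demand point to its cheapest open site.
  N1→D1 13×2=26, N2→D1 15×6=90, N3→D4 8×4=32, N4→D4 17×5=85
  link cost 233, fixed 48 → total 281.
Compare {D1, D2}: link cost 241 + fixed 49 = 290.
Compare {D1, D3, D4}: link cost 217 + fixed 77 = 294.
Compare {D1, D2, D3}: link cost 217 + fixed 78 = 295.
All other subsets cost ≥ 290. Minimum total cost: 281.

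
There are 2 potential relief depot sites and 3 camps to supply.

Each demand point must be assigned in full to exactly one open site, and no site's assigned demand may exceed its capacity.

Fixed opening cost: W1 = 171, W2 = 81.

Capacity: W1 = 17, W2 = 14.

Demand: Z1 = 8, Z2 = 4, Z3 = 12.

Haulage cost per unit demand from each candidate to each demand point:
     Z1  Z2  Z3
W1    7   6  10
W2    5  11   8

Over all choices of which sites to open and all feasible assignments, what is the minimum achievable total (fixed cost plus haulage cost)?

Open {W1, W2}; cheapest assignment that respects the capacities:
  W1 (cap 17, load 12): Z1, Z2 — cost 8×7 + 4×6 = 80
  W2 (cap 14, load 12): Z3 — cost 12×8 = 96
  Shipping 176, fixed 252 → total 428.
  Any other capacity-feasible assignment to {W1, W2} ships for at least 176.
Total demand is 24 and no other set of sites has combined capacity ≥ 24, so {W1, W2} is the only feasible choice of open sites. Minimum: 428.

428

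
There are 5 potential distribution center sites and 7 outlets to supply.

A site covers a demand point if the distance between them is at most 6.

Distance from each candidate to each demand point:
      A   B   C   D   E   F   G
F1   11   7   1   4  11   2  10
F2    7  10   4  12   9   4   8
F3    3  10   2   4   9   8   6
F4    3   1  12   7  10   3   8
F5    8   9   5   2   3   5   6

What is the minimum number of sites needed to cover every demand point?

2

Coverage sets (demand points within 6 of each site):
  F1: {C, D, F}
  F2: {C, F}
  F3: {A, C, D, G}
  F4: {A, B, F}
  F5: {C, D, E, F, G}
No single site covers all 7 demand points.
But {F4, F5} covers everything, so the minimum is 2.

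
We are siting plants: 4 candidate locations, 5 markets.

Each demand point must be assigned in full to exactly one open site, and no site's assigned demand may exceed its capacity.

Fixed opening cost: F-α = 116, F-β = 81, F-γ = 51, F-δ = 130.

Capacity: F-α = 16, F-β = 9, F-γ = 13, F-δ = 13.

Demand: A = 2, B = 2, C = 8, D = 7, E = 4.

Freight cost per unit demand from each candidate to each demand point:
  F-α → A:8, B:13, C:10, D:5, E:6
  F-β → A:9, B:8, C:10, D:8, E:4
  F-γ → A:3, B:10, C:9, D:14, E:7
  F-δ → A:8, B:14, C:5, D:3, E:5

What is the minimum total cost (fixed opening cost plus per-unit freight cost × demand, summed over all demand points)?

Open {F-γ, F-δ}; cheapest assignment that respects the capacities:
  F-γ (cap 13, load 12): A, B, C — cost 2×3 + 2×10 + 8×9 = 98
  F-δ (cap 13, load 11): D, E — cost 7×3 + 4×5 = 41
  Shipping 139, fixed 181 → total 320.
  Any other capacity-feasible assignment to {F-γ, F-δ} ships for at least 139.
Compare {F-α, F-γ}: its best feasible assignment gives total 324.
Compare {F-α, F-β}: its best feasible assignment gives total 362.
Every other set of open sites that can feasibly serve all demand totals ≥ 324 even under its best assignment. Minimum: 320.

320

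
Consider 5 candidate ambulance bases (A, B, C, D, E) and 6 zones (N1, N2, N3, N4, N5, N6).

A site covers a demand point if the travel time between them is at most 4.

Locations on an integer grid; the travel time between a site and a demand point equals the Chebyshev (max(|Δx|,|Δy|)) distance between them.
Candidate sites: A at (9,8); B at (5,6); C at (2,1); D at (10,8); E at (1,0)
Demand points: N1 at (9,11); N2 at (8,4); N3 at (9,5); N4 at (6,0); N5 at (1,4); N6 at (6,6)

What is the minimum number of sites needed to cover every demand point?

Coverage sets (demand points within 4 of each site):
  A: {N1, N2, N3, N6}
  B: {N2, N3, N5, N6}
  C: {N4, N5}
  D: {N1, N2, N3, N6}
  E: {N5}
No single site covers all 6 demand points.
But {A, C} covers everything, so the minimum is 2.

2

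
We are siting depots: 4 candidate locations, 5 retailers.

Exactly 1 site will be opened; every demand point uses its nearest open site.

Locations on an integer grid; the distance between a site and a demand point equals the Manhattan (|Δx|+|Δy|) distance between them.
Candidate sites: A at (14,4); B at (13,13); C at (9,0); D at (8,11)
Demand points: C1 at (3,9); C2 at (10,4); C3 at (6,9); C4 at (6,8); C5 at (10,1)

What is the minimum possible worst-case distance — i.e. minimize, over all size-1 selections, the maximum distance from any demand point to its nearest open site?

12

Open {D}.
  Farthest demand point is C5 at distance 12 (to D); all others are ≤ 12.
With {B} the worst case is 15.
With {C} the worst case is 15.
No size-1 selection achieves below 12.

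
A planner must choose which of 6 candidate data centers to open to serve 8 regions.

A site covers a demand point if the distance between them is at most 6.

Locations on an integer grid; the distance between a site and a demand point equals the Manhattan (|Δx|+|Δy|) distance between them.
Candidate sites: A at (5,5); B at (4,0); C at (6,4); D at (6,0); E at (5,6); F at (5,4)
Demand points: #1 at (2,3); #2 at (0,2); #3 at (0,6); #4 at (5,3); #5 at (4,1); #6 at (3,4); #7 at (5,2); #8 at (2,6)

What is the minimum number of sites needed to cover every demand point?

2

Coverage sets (demand points within 6 of each site):
  A: {#1, #3, #4, #5, #6, #7, #8}
  B: {#1, #2, #4, #5, #6, #7}
  C: {#1, #4, #5, #6, #7, #8}
  D: {#4, #5, #7}
  E: {#1, #3, #4, #5, #6, #7, #8}
  F: {#1, #4, #5, #6, #7, #8}
No single site covers all 8 demand points.
But {A, B} covers everything, so the minimum is 2.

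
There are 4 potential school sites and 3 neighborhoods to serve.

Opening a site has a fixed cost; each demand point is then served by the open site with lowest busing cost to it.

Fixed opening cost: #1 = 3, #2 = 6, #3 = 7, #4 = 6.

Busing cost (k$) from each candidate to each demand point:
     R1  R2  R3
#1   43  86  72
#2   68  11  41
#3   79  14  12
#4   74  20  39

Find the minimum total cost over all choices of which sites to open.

79

Open {#1, #3}: assign each demand point to its cheapest open site.
  R1→#1 43, R2→#3 14, R3→#3 12
  busing cost 69, fixed 10 → total 79.
Compare {#1, #2, #3}: busing cost 66 + fixed 16 = 82.
Compare {#1, #3, #4}: busing cost 69 + fixed 16 = 85.
Compare {#1, #2, #3, #4}: busing cost 66 + fixed 22 = 88.
All other subsets cost ≥ 82. Minimum total cost: 79.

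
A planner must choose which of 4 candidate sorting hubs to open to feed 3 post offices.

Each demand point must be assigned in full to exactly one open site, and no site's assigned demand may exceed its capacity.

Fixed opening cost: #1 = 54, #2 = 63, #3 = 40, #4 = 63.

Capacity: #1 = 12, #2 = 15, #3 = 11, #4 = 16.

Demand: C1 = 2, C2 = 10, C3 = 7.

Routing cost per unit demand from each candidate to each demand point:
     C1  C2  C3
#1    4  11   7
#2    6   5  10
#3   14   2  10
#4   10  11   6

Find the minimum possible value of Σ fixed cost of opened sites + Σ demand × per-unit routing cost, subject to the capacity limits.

171

Open {#1, #3}; cheapest assignment that respects the capacities:
  #1 (cap 12, load 9): C1, C3 — cost 2×4 + 7×7 = 57
  #3 (cap 11, load 10): C2 — cost 10×2 = 20
  Shipping 77, fixed 94 → total 171.
  Any other capacity-feasible assignment to {#1, #3} ships for at least 77.
Compare {#3, #4}: its best feasible assignment gives total 185.
Compare {#2, #3}: its best feasible assignment gives total 205.
Every other set of open sites that can feasibly serve all demand totals ≥ 185 even under its best assignment. Minimum: 171.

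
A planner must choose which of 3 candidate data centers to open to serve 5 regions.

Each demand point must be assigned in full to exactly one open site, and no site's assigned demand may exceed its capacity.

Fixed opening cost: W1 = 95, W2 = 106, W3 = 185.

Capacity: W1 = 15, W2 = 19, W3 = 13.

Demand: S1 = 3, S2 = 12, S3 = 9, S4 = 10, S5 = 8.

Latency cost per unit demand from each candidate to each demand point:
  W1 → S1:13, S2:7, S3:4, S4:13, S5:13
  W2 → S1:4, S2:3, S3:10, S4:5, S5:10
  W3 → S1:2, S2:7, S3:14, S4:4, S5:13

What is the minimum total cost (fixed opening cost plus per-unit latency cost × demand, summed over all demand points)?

675

Open {W1, W2, W3}; cheapest assignment that respects the capacities:
  W1 (cap 15, load 12): S1, S3 — cost 3×13 + 9×4 = 75
  W2 (cap 19, load 18): S4, S5 — cost 10×5 + 8×10 = 130
  W3 (cap 13, load 12): S2 — cost 12×7 = 84
  Shipping 289, fixed 386 → total 675.
  Any other capacity-feasible assignment to {W1, W2, W3} ships for at least 289.
Total demand is 42 and no other set of sites has combined capacity ≥ 42, so {W1, W2, W3} is the only feasible choice of open sites. Minimum: 675.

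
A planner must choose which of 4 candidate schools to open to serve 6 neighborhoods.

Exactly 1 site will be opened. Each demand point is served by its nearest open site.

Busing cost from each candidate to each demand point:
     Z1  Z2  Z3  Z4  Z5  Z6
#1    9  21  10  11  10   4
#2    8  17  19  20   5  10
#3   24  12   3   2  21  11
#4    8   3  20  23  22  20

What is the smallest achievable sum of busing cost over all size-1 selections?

65

Open {#1}.
  Z1→#1 9, Z2→#1 21, Z3→#1 10, Z4→#1 11, Z5→#1 10, Z6→#1 4  ⇒ total 65.
Compare {#3}: total 73.
Compare {#2}: total 79.
No size-1 selection does better; minimum is 65.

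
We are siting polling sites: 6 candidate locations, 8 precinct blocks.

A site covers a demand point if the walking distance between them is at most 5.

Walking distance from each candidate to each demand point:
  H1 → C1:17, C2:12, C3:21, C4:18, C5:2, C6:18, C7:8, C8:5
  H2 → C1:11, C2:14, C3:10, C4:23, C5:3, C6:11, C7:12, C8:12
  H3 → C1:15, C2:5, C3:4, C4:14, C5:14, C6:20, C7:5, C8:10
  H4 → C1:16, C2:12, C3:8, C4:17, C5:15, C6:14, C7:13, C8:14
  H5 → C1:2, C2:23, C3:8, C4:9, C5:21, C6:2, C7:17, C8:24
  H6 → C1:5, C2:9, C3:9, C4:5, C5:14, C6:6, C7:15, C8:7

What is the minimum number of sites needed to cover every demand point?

4

Coverage sets (demand points within 5 of each site):
  H1: {C5, C8}
  H2: {C5}
  H3: {C2, C3, C7}
  H4: {}
  H5: {C1, C6}
  H6: {C1, C4}
No 3 sites suffice: every size-3 union leaves at least one demand point uncovered.
But {H1, H3, H5, H6} covers everything, so the minimum is 4.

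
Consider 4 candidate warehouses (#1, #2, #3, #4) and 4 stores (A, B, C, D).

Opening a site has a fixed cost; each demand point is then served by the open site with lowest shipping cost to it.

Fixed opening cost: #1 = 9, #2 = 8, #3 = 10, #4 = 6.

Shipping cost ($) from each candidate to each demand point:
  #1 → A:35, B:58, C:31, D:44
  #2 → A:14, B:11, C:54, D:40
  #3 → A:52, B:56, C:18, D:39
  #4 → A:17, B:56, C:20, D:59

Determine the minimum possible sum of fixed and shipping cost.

Open {#2, #4}: assign each demand point to its cheapest open site.
  A→#2 14, B→#2 11, C→#4 20, D→#2 40
  shipping cost 85, fixed 14 → total 99.
Compare {#2, #3}: shipping cost 82 + fixed 18 = 100.
Compare {#2, #3, #4}: shipping cost 82 + fixed 24 = 106.
Compare {#1, #2, #4}: shipping cost 85 + fixed 23 = 108.
All other subsets cost ≥ 100. Minimum total cost: 99.

99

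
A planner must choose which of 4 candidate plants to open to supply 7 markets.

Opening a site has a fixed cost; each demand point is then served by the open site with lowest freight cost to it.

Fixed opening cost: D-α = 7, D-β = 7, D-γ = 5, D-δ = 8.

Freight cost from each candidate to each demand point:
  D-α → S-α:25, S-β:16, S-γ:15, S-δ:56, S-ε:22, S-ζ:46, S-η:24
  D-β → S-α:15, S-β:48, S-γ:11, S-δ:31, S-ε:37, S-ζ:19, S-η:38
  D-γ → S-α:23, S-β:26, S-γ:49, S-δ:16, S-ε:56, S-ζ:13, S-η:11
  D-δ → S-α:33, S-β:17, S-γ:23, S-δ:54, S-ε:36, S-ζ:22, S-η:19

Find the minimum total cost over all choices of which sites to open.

123

Open {D-α, D-β, D-γ}: assign each demand point to its cheapest open site.
  S-α→D-β 15, S-β→D-α 16, S-γ→D-β 11, S-δ→D-γ 16, S-ε→D-α 22, S-ζ→D-γ 13, S-η→D-γ 11
  freight cost 104, fixed 19 → total 123.
Compare {D-α, D-γ}: freight cost 116 + fixed 12 = 128.
Compare {D-α, D-β, D-γ, D-δ}: freight cost 104 + fixed 27 = 131.
Compare {D-α, D-γ, D-δ}: freight cost 116 + fixed 20 = 136.
All other subsets cost ≥ 128. Minimum total cost: 123.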